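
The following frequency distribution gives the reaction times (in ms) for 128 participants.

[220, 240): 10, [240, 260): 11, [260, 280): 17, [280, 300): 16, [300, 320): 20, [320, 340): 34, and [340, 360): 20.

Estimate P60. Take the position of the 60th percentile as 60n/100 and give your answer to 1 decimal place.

321.6

Cumulative frequencies: 10, 21, 38, 54, 74, 108, 128
n = 128; position = 60n/100 = 76.8.
This falls in the class [320, 340): L = 320, F = 74, f = 34, h = 20.
60th percentile ≈ 320 + ((76.8 − 74) / 34) × 20 = 321.6471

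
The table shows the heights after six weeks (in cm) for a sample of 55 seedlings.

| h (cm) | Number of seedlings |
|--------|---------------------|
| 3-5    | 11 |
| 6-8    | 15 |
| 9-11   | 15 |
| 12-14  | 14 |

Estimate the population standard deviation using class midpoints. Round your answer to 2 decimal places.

3.22

Midpoints: 4, 7, 10, 13
n = 55, Σfm = 481, mean = 8.7455
Σfm² = 4777
Σf(m − x̄)² = Σfm² − (Σfm)²/n = 4777 − 481²/55 = 570.4364
Population variance = 570.4364 / 55 = 10.3716
Standard deviation = √10.3716 = 3.2205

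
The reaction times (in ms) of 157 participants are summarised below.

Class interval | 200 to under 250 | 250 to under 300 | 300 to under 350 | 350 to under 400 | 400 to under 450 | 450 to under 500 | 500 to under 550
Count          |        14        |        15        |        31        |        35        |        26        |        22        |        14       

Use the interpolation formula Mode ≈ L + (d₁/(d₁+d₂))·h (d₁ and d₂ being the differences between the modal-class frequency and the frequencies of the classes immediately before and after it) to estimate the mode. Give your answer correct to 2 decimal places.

365.38

Modal class: 350 to under 400 (highest frequency 35).
d₁ = 35 − 31 = 4, d₂ = 35 − 26 = 9
Mode ≈ 350 + (4/(4+9)) × 50 = 350 + 15.3846 = 365.3846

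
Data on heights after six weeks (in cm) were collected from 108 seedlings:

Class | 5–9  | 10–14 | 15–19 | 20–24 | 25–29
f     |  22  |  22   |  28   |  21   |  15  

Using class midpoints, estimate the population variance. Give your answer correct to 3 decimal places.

43.731

Midpoints: 7, 12, 17, 22, 27
n = 108, Σfm = 1761, mean = 16.3056
Σfm² = 33437
Σf(m − x̄)² = Σfm² − (Σfm)²/n = 33437 − 1761²/108 = 4722.9167
Population variance = 4722.9167 / 108 = 43.7307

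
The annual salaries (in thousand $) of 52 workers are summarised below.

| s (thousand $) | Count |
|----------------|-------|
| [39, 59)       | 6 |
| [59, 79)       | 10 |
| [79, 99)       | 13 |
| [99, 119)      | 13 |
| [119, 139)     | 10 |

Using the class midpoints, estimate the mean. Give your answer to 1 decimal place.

Midpoints: 49, 69, 89, 109, 129
Σfm = 6×49 + 10×69 + 13×89 + 13×109 + 10×129 = 4848
n = Σf = 52
Mean = 4848 / 52 = 93.2308

93.2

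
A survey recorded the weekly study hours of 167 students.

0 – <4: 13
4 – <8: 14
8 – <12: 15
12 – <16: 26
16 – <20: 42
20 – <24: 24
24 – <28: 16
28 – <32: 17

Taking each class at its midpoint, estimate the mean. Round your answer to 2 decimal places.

16.97

Midpoints: 2, 6, 10, 14, 18, 22, 26, 30
Σfm = 13×2 + 14×6 + 15×10 + 26×14 + 42×18 + 24×22 + 16×26 + 17×30 = 2834
n = Σf = 167
Mean = 2834 / 167 = 16.9701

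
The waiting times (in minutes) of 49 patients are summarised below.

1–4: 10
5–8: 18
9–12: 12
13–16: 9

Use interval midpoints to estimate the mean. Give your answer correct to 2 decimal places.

Midpoints: 2.5, 6.5, 10.5, 14.5
Σfm = 10×2.5 + 18×6.5 + 12×10.5 + 9×14.5 = 398.5
n = Σf = 49
Mean = 398.5 / 49 = 8.1327

8.13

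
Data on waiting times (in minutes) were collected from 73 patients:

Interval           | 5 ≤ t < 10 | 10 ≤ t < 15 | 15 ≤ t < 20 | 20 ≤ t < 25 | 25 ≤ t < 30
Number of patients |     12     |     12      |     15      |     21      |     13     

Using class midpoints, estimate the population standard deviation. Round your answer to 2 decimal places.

Midpoints: 7.5, 12.5, 17.5, 22.5, 27.5
n = 73, Σfm = 1332.5, mean = 18.2534
Σfm² = 27606.25
Σf(m − x̄)² = Σfm² − (Σfm)²/n = 27606.25 − 1332.5²/73 = 3283.5616
Population variance = 3283.5616 / 73 = 44.9803
Standard deviation = √44.9803 = 6.7067

6.71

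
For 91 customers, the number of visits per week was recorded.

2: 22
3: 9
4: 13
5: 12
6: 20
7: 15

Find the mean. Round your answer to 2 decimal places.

4.48

Values: 2, 3, 4, 5, 6, 7
Σfx = 22×2 + 9×3 + 13×4 + 12×5 + 20×6 + 15×7 = 408
n = Σf = 91
Mean = 408 / 91 = 4.4835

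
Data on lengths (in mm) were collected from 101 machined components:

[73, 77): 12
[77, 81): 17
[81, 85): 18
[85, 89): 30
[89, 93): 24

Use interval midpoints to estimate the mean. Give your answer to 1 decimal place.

84.5

Midpoints: 75, 79, 83, 87, 91
Σfm = 12×75 + 17×79 + 18×83 + 30×87 + 24×91 = 8531
n = Σf = 101
Mean = 8531 / 101 = 84.4653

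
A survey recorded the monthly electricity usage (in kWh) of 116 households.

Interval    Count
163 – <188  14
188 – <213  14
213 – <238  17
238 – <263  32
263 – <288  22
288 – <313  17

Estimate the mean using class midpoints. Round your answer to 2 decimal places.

Midpoints: 175.5, 200.5, 225.5, 250.5, 275.5, 300.5
Σfm = 14×175.5 + 14×200.5 + 17×225.5 + 32×250.5 + 22×275.5 + 17×300.5 = 28283
n = Σf = 116
Mean = 28283 / 116 = 243.8190

243.82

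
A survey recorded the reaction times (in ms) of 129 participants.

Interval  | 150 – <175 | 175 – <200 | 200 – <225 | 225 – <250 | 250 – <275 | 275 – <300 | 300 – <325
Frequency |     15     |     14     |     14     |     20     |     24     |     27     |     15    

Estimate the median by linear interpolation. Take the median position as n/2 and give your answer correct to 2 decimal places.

251.56

Cumulative frequencies: 15, 29, 43, 63, 87, 114, 129
n = 129; position = n/2 = 64.5.
This falls in the class 250 – <275: L = 250, F = 63, f = 24, h = 25.
Median ≈ 250 + ((64.5 − 63) / 24) × 25 = 251.5625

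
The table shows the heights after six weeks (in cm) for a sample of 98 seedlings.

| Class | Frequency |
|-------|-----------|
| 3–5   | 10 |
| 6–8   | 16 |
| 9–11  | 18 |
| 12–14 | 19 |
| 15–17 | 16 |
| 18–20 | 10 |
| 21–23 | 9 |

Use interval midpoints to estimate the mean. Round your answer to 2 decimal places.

12.48

Midpoints: 4, 7, 10, 13, 16, 19, 22
Σfm = 10×4 + 16×7 + 18×10 + 19×13 + 16×16 + 10×19 + 9×22 = 1223
n = Σf = 98
Mean = 1223 / 98 = 12.4796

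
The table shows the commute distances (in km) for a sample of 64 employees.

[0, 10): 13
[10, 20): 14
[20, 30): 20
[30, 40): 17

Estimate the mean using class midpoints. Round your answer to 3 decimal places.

Midpoints: 5, 15, 25, 35
Σfm = 13×5 + 14×15 + 20×25 + 17×35 = 1370
n = Σf = 64
Mean = 1370 / 64 = 21.4062

21.406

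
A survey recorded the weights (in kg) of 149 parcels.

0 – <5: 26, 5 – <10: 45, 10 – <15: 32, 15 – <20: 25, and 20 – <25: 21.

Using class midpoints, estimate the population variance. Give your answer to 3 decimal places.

Midpoints: 2.5, 7.5, 12.5, 17.5, 22.5
n = 149, Σfm = 1712.5, mean = 11.4933
Σfm² = 25981.25
Σf(m − x̄)² = Σfm² − (Σfm)²/n = 25981.25 − 1712.5²/149 = 6298.9933
Population variance = 6298.9933 / 149 = 42.2751

42.275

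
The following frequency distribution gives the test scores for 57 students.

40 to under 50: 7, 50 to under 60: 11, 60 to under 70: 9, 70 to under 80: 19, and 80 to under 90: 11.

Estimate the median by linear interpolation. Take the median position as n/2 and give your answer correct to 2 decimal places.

Cumulative frequencies: 7, 18, 27, 46, 57
n = 57; position = n/2 = 28.5.
This falls in the class 70 to under 80: L = 70, F = 27, f = 19, h = 10.
Median ≈ 70 + ((28.5 − 27) / 19) × 10 = 70.7895

70.79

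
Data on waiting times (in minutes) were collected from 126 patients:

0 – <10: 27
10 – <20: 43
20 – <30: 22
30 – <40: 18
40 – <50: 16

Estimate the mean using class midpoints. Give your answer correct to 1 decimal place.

21.3

Midpoints: 5, 15, 25, 35, 45
Σfm = 27×5 + 43×15 + 22×25 + 18×35 + 16×45 = 2680
n = Σf = 126
Mean = 2680 / 126 = 21.2698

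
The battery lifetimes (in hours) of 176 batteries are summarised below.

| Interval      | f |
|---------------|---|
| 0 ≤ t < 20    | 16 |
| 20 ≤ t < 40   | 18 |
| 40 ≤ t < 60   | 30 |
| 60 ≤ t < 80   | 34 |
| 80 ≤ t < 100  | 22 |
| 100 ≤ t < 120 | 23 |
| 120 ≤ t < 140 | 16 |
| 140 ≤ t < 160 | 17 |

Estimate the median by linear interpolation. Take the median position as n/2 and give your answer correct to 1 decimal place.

Cumulative frequencies: 16, 34, 64, 98, 120, 143, 159, 176
n = 176; position = n/2 = 88.
This falls in the class 60 ≤ t < 80: L = 60, F = 64, f = 34, h = 20.
Median ≈ 60 + ((88 − 64) / 34) × 20 = 74.1176

74.1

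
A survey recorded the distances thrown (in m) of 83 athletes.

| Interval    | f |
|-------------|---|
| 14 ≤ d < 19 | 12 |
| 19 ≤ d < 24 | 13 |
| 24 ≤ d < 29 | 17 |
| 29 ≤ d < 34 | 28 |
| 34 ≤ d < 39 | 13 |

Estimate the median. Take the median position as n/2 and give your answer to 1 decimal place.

Cumulative frequencies: 12, 25, 42, 70, 83
n = 83; position = n/2 = 41.5.
This falls in the class 24 ≤ d < 29: L = 24, F = 25, f = 17, h = 5.
Median ≈ 24 + ((41.5 − 25) / 17) × 5 = 28.8529

28.9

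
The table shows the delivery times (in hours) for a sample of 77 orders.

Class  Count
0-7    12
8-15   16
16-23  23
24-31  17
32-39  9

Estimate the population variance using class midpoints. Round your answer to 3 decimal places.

96.977

Midpoints: 3.5, 11.5, 19.5, 27.5, 35.5
n = 77, Σfm = 1461.5, mean = 18.9805
Σfm² = 35207.25
Σf(m − x̄)² = Σfm² − (Σfm)²/n = 35207.25 − 1461.5²/77 = 7467.2208
Population variance = 7467.2208 / 77 = 96.9769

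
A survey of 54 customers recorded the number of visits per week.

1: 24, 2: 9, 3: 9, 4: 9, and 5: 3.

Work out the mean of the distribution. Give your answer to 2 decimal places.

Values: 1, 2, 3, 4, 5
Σfx = 24×1 + 9×2 + 9×3 + 9×4 + 3×5 = 120
n = Σf = 54
Mean = 120 / 54 = 2.2222

2.22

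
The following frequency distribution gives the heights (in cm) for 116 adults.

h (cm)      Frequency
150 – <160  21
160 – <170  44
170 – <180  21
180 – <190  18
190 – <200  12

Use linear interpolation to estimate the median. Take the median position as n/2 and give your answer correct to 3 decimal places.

168.409

Cumulative frequencies: 21, 65, 86, 104, 116
n = 116; position = n/2 = 58.
This falls in the class 160 – <170: L = 160, F = 21, f = 44, h = 10.
Median ≈ 160 + ((58 − 21) / 44) × 10 = 168.4091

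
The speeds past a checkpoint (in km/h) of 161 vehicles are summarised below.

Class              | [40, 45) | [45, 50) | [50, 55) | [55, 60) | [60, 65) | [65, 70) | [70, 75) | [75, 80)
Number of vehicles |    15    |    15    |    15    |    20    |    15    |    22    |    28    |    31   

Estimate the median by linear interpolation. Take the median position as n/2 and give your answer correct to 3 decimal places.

65.114

Cumulative frequencies: 15, 30, 45, 65, 80, 102, 130, 161
n = 161; position = n/2 = 80.5.
This falls in the class [65, 70): L = 65, F = 80, f = 22, h = 5.
Median ≈ 65 + ((80.5 − 80) / 22) × 5 = 65.1136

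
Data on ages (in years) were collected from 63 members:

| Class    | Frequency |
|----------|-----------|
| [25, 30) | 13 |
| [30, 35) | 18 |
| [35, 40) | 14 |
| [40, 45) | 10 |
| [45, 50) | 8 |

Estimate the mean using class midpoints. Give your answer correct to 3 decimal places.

Midpoints: 27.5, 32.5, 37.5, 42.5, 47.5
Σfm = 13×27.5 + 18×32.5 + 14×37.5 + 10×42.5 + 8×47.5 = 2272.5
n = Σf = 63
Mean = 2272.5 / 63 = 36.0714

36.071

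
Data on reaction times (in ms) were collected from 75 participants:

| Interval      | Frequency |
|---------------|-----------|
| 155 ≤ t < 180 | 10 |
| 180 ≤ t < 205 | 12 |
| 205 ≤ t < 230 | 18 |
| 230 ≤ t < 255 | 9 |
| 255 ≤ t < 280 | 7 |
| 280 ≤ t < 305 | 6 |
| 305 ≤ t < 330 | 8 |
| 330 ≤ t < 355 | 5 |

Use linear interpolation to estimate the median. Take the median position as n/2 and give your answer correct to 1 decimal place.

Cumulative frequencies: 10, 22, 40, 49, 56, 62, 70, 75
n = 75; position = n/2 = 37.5.
This falls in the class 205 ≤ t < 230: L = 205, F = 22, f = 18, h = 25.
Median ≈ 205 + ((37.5 − 22) / 18) × 25 = 226.5278

226.5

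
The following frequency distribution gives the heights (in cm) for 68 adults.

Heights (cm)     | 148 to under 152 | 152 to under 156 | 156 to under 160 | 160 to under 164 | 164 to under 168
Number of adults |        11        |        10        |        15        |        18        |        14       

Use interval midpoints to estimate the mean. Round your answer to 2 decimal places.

Midpoints: 150, 154, 158, 162, 166
Σfm = 11×150 + 10×154 + 15×158 + 18×162 + 14×166 = 10800
n = Σf = 68
Mean = 10800 / 68 = 158.8235

158.82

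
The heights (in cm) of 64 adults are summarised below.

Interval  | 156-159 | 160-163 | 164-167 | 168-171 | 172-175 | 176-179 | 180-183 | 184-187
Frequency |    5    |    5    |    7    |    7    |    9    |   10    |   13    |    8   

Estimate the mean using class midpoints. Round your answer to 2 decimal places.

173.75

Midpoints: 157.5, 161.5, 165.5, 169.5, 173.5, 177.5, 181.5, 185.5
Σfm = 5×157.5 + 5×161.5 + 7×165.5 + 7×169.5 + 9×173.5 + 10×177.5 + 13×181.5 + 8×185.5 = 11120
n = Σf = 64
Mean = 11120 / 64 = 173.7500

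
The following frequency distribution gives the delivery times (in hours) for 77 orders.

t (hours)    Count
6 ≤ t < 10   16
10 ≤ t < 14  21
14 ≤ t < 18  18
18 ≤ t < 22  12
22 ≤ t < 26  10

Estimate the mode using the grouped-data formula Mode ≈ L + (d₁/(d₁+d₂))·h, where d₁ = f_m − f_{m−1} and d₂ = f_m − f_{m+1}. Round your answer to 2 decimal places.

12.50

Modal class: 10 ≤ t < 14 (highest frequency 21).
d₁ = 21 − 16 = 5, d₂ = 21 − 18 = 3
Mode ≈ 10 + (5/(5+3)) × 4 = 10 + 2.5000 = 12.5000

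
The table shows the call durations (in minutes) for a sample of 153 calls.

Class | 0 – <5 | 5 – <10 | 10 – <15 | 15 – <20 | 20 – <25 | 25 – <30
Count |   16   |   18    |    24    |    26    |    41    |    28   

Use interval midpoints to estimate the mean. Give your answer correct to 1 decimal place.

17.1

Midpoints: 2.5, 7.5, 12.5, 17.5, 22.5, 27.5
Σfm = 16×2.5 + 18×7.5 + 24×12.5 + 26×17.5 + 41×22.5 + 28×27.5 = 2622.5
n = Σf = 153
Mean = 2622.5 / 153 = 17.1405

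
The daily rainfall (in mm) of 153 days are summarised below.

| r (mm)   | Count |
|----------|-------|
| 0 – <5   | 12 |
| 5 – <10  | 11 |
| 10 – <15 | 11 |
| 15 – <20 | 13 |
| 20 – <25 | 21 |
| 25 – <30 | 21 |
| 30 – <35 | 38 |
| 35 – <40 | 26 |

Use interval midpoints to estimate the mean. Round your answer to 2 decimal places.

Midpoints: 2.5, 7.5, 12.5, 17.5, 22.5, 27.5, 32.5, 37.5
Σfm = 12×2.5 + 11×7.5 + 11×12.5 + 13×17.5 + 21×22.5 + 21×27.5 + 38×32.5 + 26×37.5 = 3737.5
n = Σf = 153
Mean = 3737.5 / 153 = 24.4281

24.43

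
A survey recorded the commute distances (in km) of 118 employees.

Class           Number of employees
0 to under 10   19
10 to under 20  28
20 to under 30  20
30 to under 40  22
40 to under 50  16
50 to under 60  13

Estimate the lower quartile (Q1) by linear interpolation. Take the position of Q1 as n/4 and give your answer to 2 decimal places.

13.75

Cumulative frequencies: 19, 47, 67, 89, 105, 118
n = 118; position = n/4 = 29.5.
This falls in the class 10 to under 20: L = 10, F = 19, f = 28, h = 10.
Lower quartile ≈ 10 + ((29.5 − 19) / 28) × 10 = 13.7500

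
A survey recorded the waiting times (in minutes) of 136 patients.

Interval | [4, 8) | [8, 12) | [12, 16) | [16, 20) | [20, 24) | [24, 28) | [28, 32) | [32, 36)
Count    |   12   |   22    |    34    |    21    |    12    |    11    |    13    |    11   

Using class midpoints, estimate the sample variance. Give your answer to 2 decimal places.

Midpoints: 6, 10, 14, 18, 22, 26, 30, 34
n = 136, Σfm = 2460, mean = 18.0882
Σfm² = 53760
Σf(m − x̄)² = Σfm² − (Σfm)²/n = 53760 − 2460²/136 = 9262.9412
Sample variance = 9262.9412 / 135 = 68.6144

68.61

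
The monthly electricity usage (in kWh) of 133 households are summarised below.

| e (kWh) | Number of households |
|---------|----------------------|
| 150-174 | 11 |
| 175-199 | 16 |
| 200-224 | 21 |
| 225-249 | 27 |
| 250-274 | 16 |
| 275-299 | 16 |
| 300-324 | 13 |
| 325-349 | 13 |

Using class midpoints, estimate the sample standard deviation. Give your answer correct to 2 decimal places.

51.85

Midpoints: 162, 187, 212, 237, 262, 287, 312, 337
n = 133, Σfm = 32846, mean = 246.9624
Σfm² = 8466652
Σf(m − x̄)² = Σfm² − (Σfm)²/n = 8466652 − 32846²/133 = 354924.8120
Sample variance = 354924.8120 / 132 = 2688.8243
Standard deviation = √2688.8243 = 51.8539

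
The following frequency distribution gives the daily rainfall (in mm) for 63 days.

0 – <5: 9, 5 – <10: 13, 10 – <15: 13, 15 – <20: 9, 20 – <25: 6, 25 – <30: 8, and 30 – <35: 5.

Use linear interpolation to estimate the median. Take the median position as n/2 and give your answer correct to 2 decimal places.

Cumulative frequencies: 9, 22, 35, 44, 50, 58, 63
n = 63; position = n/2 = 31.5.
This falls in the class 10 – <15: L = 10, F = 22, f = 13, h = 5.
Median ≈ 10 + ((31.5 − 22) / 13) × 5 = 13.6538

13.65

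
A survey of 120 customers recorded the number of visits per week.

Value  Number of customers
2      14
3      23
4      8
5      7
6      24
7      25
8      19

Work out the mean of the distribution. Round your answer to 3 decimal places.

5.292

Values: 2, 3, 4, 5, 6, 7, 8
Σfx = 14×2 + 23×3 + 8×4 + 7×5 + 24×6 + 25×7 + 19×8 = 635
n = Σf = 120
Mean = 635 / 120 = 5.2917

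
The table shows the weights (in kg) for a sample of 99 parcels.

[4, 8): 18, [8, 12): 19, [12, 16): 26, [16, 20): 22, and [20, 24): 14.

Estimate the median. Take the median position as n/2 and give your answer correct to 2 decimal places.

13.92

Cumulative frequencies: 18, 37, 63, 85, 99
n = 99; position = n/2 = 49.5.
This falls in the class [12, 16): L = 12, F = 37, f = 26, h = 4.
Median ≈ 12 + ((49.5 − 37) / 26) × 4 = 13.9231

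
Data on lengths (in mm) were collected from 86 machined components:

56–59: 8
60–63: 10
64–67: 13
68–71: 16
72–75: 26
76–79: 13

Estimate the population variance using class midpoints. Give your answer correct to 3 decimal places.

37.713

Midpoints: 57.5, 61.5, 65.5, 69.5, 73.5, 77.5
n = 86, Σfm = 5957, mean = 69.2674
Σfm² = 415869.5
Σf(m − x̄)² = Σfm² − (Σfm)²/n = 415869.5 − 5957²/86 = 3243.3488
Population variance = 3243.3488 / 86 = 37.7134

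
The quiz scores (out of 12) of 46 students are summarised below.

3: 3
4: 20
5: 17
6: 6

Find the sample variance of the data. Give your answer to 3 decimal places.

0.651

Values: 3, 4, 5, 6
n = 46, Σfx = 210, mean = 4.5652
Σfx² = 988
Σf(x − x̄)² = Σfx² − (Σfx)²/n = 988 − 210²/46 = 29.3043
Sample variance = 29.3043 / 45 = 0.6512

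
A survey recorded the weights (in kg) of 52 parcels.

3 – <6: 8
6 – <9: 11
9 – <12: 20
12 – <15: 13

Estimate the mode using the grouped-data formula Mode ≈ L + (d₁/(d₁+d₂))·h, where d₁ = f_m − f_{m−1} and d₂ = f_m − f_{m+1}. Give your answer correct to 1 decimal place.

10.7

Modal class: 9 – <12 (highest frequency 20).
d₁ = 20 − 11 = 9, d₂ = 20 − 13 = 7
Mode ≈ 9 + (9/(9+7)) × 3 = 9 + 1.6875 = 10.6875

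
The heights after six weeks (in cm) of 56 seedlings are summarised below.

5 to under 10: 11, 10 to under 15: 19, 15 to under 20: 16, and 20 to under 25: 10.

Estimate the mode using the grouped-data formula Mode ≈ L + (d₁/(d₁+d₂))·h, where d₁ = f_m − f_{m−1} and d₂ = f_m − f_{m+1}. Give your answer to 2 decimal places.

Modal class: 10 to under 15 (highest frequency 19).
d₁ = 19 − 11 = 8, d₂ = 19 − 16 = 3
Mode ≈ 10 + (8/(8+3)) × 5 = 10 + 3.6364 = 13.6364

13.64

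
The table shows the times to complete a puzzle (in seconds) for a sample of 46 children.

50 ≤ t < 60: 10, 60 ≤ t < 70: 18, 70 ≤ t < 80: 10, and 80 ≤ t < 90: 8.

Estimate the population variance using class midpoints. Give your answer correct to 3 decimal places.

Midpoints: 55, 65, 75, 85
n = 46, Σfm = 3150, mean = 68.4783
Σfm² = 220350
Σf(m − x̄)² = Σfm² − (Σfm)²/n = 220350 − 3150²/46 = 4643.4783
Population variance = 4643.4783 / 46 = 100.9452

100.945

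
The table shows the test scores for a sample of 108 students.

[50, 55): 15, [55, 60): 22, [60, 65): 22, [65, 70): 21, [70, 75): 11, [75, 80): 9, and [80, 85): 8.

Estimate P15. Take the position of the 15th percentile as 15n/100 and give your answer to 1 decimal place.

55.3

Cumulative frequencies: 15, 37, 59, 80, 91, 100, 108
n = 108; position = 15n/100 = 16.2.
This falls in the class [55, 60): L = 55, F = 15, f = 22, h = 5.
15th percentile ≈ 55 + ((16.2 − 15) / 22) × 5 = 55.2727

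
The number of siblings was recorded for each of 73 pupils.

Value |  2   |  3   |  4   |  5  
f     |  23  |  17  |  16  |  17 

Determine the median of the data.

3

Cumulative frequencies: 23, 40, 56, 73
n = 73, so the median is the value in position (n+1)/2 = 37.
Position 37 falls at value 3.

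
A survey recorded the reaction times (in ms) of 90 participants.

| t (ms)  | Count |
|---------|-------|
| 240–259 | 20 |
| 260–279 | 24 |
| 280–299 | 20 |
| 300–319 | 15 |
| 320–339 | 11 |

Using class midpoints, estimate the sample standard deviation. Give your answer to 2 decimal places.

26.39

Midpoints: 249.5, 269.5, 289.5, 309.5, 329.5
n = 90, Σfm = 25515, mean = 283.5000
Σfm² = 7295462.5
Σf(m − x̄)² = Σfm² − (Σfm)²/n = 7295462.5 − 25515²/90 = 61960.0000
Sample variance = 61960.0000 / 89 = 696.1798
Standard deviation = √696.1798 = 26.3852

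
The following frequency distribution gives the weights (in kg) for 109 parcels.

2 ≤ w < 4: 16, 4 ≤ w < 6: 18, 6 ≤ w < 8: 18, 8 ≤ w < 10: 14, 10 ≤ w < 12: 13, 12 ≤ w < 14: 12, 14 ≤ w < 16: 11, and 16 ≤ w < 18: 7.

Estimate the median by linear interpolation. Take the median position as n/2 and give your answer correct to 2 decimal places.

Cumulative frequencies: 16, 34, 52, 66, 79, 91, 102, 109
n = 109; position = n/2 = 54.5.
This falls in the class 8 ≤ w < 10: L = 8, F = 52, f = 14, h = 2.
Median ≈ 8 + ((54.5 − 52) / 14) × 2 = 8.3571

8.36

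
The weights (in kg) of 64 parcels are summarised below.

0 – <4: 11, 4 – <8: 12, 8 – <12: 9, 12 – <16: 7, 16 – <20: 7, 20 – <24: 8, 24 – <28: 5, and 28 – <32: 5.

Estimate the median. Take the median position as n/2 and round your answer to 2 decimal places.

Cumulative frequencies: 11, 23, 32, 39, 46, 54, 59, 64
n = 64; position = n/2 = 32.
This falls in the class 8 – <12: L = 8, F = 23, f = 9, h = 4.
Median ≈ 8 + ((32 − 23) / 9) × 4 = 12.0000

12.00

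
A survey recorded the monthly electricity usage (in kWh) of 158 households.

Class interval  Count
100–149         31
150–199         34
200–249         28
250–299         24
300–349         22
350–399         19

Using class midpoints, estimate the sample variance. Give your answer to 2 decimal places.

Midpoints: 124.5, 174.5, 224.5, 274.5, 324.5, 374.5
n = 158, Σfm = 36921, mean = 233.6772
Σfm² = 9716789.5
Σf(m − x̄)² = Σfm² − (Σfm)²/n = 9716789.5 − 36921²/158 = 1089193.0380
Sample variance = 1089193.0380 / 157 = 6937.5353

6937.54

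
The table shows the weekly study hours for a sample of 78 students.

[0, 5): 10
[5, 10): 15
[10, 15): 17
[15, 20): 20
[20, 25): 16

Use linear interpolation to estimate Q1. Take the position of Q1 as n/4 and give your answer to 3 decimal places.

8.167

Cumulative frequencies: 10, 25, 42, 62, 78
n = 78; position = n/4 = 19.5.
This falls in the class [5, 10): L = 5, F = 10, f = 15, h = 5.
Lower quartile ≈ 5 + ((19.5 − 10) / 15) × 5 = 8.1667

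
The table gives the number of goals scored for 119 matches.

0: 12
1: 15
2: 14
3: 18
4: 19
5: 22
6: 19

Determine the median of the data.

4

Cumulative frequencies: 12, 27, 41, 59, 78, 100, 119
n = 119, so the median is the value in position (n+1)/2 = 60.
Position 60 falls at value 4.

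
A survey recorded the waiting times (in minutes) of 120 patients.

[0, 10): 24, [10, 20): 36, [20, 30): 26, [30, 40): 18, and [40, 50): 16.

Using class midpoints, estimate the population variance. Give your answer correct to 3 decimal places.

Midpoints: 5, 15, 25, 35, 45
n = 120, Σfm = 2660, mean = 22.1667
Σfm² = 79400
Σf(m − x̄)² = Σfm² − (Σfm)²/n = 79400 − 2660²/120 = 20436.6667
Population variance = 20436.6667 / 120 = 170.3056

170.306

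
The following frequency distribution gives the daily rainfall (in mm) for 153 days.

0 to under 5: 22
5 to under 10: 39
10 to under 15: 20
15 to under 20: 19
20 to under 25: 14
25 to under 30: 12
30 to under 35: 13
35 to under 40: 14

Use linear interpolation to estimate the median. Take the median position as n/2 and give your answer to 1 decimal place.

13.9

Cumulative frequencies: 22, 61, 81, 100, 114, 126, 139, 153
n = 153; position = n/2 = 76.5.
This falls in the class 10 to under 15: L = 10, F = 61, f = 20, h = 5.
Median ≈ 10 + ((76.5 − 61) / 20) × 5 = 13.8750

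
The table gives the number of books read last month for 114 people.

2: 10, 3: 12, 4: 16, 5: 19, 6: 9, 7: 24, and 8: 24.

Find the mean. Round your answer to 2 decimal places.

5.52

Values: 2, 3, 4, 5, 6, 7, 8
Σfx = 10×2 + 12×3 + 16×4 + 19×5 + 9×6 + 24×7 + 24×8 = 629
n = Σf = 114
Mean = 629 / 114 = 5.5175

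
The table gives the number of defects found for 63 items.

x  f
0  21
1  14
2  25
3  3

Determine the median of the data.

Cumulative frequencies: 21, 35, 60, 63
n = 63, so the median is the value in position (n+1)/2 = 32.
Position 32 falls at value 1.

1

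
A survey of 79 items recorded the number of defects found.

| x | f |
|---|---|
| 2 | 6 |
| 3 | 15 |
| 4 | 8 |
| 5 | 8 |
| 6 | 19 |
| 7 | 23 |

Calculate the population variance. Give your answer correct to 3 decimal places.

Values: 2, 3, 4, 5, 6, 7
n = 79, Σfx = 404, mean = 5.1139
Σfx² = 2298
Σf(x − x̄)² = Σfx² − (Σfx)²/n = 2298 − 404²/79 = 231.9747
Population variance = 231.9747 / 79 = 2.9364

2.936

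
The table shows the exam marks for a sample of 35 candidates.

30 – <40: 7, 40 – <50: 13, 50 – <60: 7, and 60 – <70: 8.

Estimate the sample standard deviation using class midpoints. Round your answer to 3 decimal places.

10.667

Midpoints: 35, 45, 55, 65
n = 35, Σfm = 1735, mean = 49.5714
Σfm² = 89875
Σf(m − x̄)² = Σfm² − (Σfm)²/n = 89875 − 1735²/35 = 3868.5714
Sample variance = 3868.5714 / 34 = 113.7815
Standard deviation = √113.7815 = 10.6668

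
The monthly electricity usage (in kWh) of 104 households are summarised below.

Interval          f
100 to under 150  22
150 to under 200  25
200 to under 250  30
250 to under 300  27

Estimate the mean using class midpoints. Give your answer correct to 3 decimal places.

204.808

Midpoints: 125, 175, 225, 275
Σfm = 22×125 + 25×175 + 30×225 + 27×275 = 21300
n = Σf = 104
Mean = 21300 / 104 = 204.8077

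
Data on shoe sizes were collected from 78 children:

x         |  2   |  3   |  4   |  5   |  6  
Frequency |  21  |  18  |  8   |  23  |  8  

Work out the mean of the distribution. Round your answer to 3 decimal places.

3.731

Values: 2, 3, 4, 5, 6
Σfx = 21×2 + 18×3 + 8×4 + 23×5 + 8×6 = 291
n = Σf = 78
Mean = 291 / 78 = 3.7308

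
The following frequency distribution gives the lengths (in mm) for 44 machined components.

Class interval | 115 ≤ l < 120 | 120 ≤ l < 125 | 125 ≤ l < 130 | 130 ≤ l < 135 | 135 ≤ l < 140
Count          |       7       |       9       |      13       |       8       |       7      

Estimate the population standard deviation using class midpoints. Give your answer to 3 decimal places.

Midpoints: 117.5, 122.5, 127.5, 132.5, 137.5
n = 44, Σfm = 5605, mean = 127.3864
Σfm² = 715825
Σf(m − x̄)² = Σfm² − (Σfm)²/n = 715825 − 5605²/44 = 1824.4318
Population variance = 1824.4318 / 44 = 41.4644
Standard deviation = √41.4644 = 6.4393

6.439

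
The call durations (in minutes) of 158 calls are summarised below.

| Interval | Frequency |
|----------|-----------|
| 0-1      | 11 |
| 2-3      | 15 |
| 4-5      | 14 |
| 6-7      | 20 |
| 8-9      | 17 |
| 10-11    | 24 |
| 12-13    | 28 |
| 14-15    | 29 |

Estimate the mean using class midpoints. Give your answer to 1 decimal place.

Midpoints: 0.5, 2.5, 4.5, 6.5, 8.5, 10.5, 12.5, 14.5
Σfm = 11×0.5 + 15×2.5 + 14×4.5 + 20×6.5 + 17×8.5 + 24×10.5 + 28×12.5 + 29×14.5 = 1403
n = Σf = 158
Mean = 1403 / 158 = 8.8797

8.9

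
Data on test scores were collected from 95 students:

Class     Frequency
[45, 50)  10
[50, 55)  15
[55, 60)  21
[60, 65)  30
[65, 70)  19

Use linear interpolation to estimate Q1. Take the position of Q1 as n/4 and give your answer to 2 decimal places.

Cumulative frequencies: 10, 25, 46, 76, 95
n = 95; position = n/4 = 23.75.
This falls in the class [50, 55): L = 50, F = 10, f = 15, h = 5.
Lower quartile ≈ 50 + ((23.75 − 10) / 15) × 5 = 54.5833

54.58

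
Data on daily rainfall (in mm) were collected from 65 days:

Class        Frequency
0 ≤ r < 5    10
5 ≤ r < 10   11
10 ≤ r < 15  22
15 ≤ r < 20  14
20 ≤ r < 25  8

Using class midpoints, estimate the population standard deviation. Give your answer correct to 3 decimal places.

6.108

Midpoints: 2.5, 7.5, 12.5, 17.5, 22.5
n = 65, Σfm = 807.5, mean = 12.4231
Σfm² = 12456.25
Σf(m − x̄)² = Σfm² − (Σfm)²/n = 12456.25 − 807.5²/65 = 2424.6154
Population variance = 2424.6154 / 65 = 37.3018
Standard deviation = √37.3018 = 6.1075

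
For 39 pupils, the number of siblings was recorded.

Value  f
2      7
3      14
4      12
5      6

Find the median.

Cumulative frequencies: 7, 21, 33, 39
n = 39, so the median is the value in position (n+1)/2 = 20.
Position 20 falls at value 3.

3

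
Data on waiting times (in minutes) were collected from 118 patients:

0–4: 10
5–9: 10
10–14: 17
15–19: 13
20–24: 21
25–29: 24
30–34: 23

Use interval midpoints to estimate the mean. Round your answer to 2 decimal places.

Midpoints: 2, 7, 12, 17, 22, 27, 32
Σfm = 10×2 + 10×7 + 17×12 + 13×17 + 21×22 + 24×27 + 23×32 = 2361
n = Σf = 118
Mean = 2361 / 118 = 20.0085

20.01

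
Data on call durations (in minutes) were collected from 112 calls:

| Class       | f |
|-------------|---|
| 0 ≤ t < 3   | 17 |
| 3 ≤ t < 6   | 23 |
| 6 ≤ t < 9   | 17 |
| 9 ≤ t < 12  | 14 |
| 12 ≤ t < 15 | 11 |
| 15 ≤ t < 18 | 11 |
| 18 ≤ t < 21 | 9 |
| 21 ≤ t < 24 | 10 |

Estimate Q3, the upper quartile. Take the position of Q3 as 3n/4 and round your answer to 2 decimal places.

Cumulative frequencies: 17, 40, 57, 71, 82, 93, 102, 112
n = 112; position = 3n/4 = 84.
This falls in the class 15 ≤ t < 18: L = 15, F = 82, f = 11, h = 3.
Upper quartile ≈ 15 + ((84 − 82) / 11) × 3 = 15.5455

15.55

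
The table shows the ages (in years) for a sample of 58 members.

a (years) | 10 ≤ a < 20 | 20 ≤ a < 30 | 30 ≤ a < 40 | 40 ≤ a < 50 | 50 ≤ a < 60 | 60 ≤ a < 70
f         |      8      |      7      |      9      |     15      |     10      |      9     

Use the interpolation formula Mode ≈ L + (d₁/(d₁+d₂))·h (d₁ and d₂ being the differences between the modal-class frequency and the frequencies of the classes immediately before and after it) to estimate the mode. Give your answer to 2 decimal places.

Modal class: 40 ≤ a < 50 (highest frequency 15).
d₁ = 15 − 9 = 6, d₂ = 15 − 10 = 5
Mode ≈ 40 + (6/(6+5)) × 10 = 40 + 5.4545 = 45.4545

45.45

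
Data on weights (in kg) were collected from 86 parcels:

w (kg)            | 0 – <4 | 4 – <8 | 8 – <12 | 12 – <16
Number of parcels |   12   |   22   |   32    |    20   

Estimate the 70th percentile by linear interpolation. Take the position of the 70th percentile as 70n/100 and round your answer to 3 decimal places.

11.275

Cumulative frequencies: 12, 34, 66, 86
n = 86; position = 70n/100 = 60.2.
This falls in the class 8 – <12: L = 8, F = 34, f = 32, h = 4.
70th percentile ≈ 8 + ((60.2 − 34) / 32) × 4 = 11.2750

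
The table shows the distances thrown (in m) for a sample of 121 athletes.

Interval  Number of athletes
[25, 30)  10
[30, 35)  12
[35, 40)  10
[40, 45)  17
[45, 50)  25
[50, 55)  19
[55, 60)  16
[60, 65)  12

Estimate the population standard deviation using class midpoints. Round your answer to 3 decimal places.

10.269

Midpoints: 27.5, 32.5, 37.5, 42.5, 47.5, 52.5, 57.5, 62.5
n = 121, Σfm = 5617.5, mean = 46.4256
Σfm² = 273556.25
Σf(m − x̄)² = Σfm² − (Σfm)²/n = 273556.25 − 5617.5²/121 = 12760.3306
Population variance = 12760.3306 / 121 = 105.4573
Standard deviation = √105.4573 = 10.2692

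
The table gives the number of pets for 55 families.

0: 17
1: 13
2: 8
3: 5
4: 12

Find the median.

Cumulative frequencies: 17, 30, 38, 43, 55
n = 55, so the median is the value in position (n+1)/2 = 28.
Position 28 falls at value 1.

1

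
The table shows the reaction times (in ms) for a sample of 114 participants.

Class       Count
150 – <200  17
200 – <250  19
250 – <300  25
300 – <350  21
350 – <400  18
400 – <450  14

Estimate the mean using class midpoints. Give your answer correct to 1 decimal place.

295.2

Midpoints: 175, 225, 275, 325, 375, 425
Σfm = 17×175 + 19×225 + 25×275 + 21×325 + 18×375 + 14×425 = 33650
n = Σf = 114
Mean = 33650 / 114 = 295.1754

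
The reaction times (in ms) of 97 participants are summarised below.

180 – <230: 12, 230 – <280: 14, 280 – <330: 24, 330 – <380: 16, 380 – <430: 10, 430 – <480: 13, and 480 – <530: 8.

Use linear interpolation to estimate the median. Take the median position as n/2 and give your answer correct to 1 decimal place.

Cumulative frequencies: 12, 26, 50, 66, 76, 89, 97
n = 97; position = n/2 = 48.5.
This falls in the class 280 – <330: L = 280, F = 26, f = 24, h = 50.
Median ≈ 280 + ((48.5 − 26) / 24) × 50 = 326.8750

326.9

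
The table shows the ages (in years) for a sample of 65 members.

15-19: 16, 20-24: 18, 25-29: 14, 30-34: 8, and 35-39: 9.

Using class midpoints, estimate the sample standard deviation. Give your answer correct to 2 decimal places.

Midpoints: 17, 22, 27, 32, 37
n = 65, Σfm = 1635, mean = 25.1538
Σfm² = 44055
Σf(m − x̄)² = Σfm² − (Σfm)²/n = 44055 − 1635²/65 = 2928.4615
Sample variance = 2928.4615 / 64 = 45.7572
Standard deviation = √45.7572 = 6.7644

6.76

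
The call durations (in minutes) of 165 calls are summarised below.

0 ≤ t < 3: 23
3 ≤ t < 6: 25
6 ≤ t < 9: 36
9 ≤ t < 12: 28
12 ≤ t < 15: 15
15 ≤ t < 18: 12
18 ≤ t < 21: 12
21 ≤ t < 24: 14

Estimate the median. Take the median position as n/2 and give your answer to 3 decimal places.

8.875

Cumulative frequencies: 23, 48, 84, 112, 127, 139, 151, 165
n = 165; position = n/2 = 82.5.
This falls in the class 6 ≤ t < 9: L = 6, F = 48, f = 36, h = 3.
Median ≈ 6 + ((82.5 − 48) / 36) × 3 = 8.8750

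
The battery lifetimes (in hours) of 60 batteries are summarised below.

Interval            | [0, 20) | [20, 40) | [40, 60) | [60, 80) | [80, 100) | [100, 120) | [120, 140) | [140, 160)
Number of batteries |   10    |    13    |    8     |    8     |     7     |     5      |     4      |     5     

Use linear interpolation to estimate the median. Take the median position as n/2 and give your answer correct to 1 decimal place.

57.5

Cumulative frequencies: 10, 23, 31, 39, 46, 51, 55, 60
n = 60; position = n/2 = 30.
This falls in the class [40, 60): L = 40, F = 23, f = 8, h = 20.
Median ≈ 40 + ((30 − 23) / 8) × 20 = 57.5000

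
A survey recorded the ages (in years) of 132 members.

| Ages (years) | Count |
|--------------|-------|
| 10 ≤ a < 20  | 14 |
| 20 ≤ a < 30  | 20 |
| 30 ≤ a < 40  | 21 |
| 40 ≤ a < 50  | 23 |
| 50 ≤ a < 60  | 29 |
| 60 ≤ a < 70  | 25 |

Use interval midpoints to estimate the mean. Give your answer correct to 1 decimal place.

43.2

Midpoints: 15, 25, 35, 45, 55, 65
Σfm = 14×15 + 20×25 + 21×35 + 23×45 + 29×55 + 25×65 = 5700
n = Σf = 132
Mean = 5700 / 132 = 43.1818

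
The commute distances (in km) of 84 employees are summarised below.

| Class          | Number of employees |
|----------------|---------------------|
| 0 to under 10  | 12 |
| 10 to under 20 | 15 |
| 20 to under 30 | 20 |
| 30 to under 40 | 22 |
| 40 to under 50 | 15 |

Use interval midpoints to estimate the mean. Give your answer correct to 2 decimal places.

26.55

Midpoints: 5, 15, 25, 35, 45
Σfm = 12×5 + 15×15 + 20×25 + 22×35 + 15×45 = 2230
n = Σf = 84
Mean = 2230 / 84 = 26.5476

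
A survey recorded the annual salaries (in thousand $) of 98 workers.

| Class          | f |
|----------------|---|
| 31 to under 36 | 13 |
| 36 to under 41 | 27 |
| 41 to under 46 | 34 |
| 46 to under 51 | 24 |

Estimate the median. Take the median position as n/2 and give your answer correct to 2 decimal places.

Cumulative frequencies: 13, 40, 74, 98
n = 98; position = n/2 = 49.
This falls in the class 41 to under 46: L = 41, F = 40, f = 34, h = 5.
Median ≈ 41 + ((49 − 40) / 34) × 5 = 42.3235

42.32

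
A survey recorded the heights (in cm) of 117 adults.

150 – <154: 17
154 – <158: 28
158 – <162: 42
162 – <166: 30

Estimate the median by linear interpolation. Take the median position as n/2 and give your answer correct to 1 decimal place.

Cumulative frequencies: 17, 45, 87, 117
n = 117; position = n/2 = 58.5.
This falls in the class 158 – <162: L = 158, F = 45, f = 42, h = 4.
Median ≈ 158 + ((58.5 − 45) / 42) × 4 = 159.2857

159.3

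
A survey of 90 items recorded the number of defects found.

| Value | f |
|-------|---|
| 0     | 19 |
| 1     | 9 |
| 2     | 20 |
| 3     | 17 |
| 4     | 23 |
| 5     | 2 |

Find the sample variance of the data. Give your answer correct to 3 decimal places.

Values: 0, 1, 2, 3, 4, 5
n = 90, Σfx = 202, mean = 2.2444
Σfx² = 660
Σf(x − x̄)² = Σfx² − (Σfx)²/n = 660 − 202²/90 = 206.6222
Sample variance = 206.6222 / 89 = 2.3216

2.322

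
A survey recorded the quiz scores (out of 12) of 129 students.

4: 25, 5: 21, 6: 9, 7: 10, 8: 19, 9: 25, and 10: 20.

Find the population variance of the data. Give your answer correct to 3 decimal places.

4.782

Values: 4, 5, 6, 7, 8, 9, 10
n = 129, Σfx = 906, mean = 7.0233
Σfx² = 6980
Σf(x − x̄)² = Σfx² − (Σfx)²/n = 6980 − 906²/129 = 616.9302
Population variance = 616.9302 / 129 = 4.7824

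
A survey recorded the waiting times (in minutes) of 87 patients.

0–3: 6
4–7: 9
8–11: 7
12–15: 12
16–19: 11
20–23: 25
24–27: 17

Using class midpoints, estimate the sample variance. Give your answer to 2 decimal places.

56.98

Midpoints: 1.5, 5.5, 9.5, 13.5, 17.5, 21.5, 25.5
n = 87, Σfm = 1450.5, mean = 16.6724
Σfm² = 29083.75
Σf(m − x̄)² = Σfm² − (Σfm)²/n = 29083.75 − 1450.5²/87 = 4900.4138
Sample variance = 4900.4138 / 86 = 56.9816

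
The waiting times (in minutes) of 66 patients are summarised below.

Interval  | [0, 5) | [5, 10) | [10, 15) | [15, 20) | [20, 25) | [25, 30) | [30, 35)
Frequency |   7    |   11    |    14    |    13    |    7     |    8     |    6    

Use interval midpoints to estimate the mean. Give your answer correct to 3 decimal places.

16.288

Midpoints: 2.5, 7.5, 12.5, 17.5, 22.5, 27.5, 32.5
Σfm = 7×2.5 + 11×7.5 + 14×12.5 + 13×17.5 + 7×22.5 + 8×27.5 + 6×32.5 = 1075
n = Σf = 66
Mean = 1075 / 66 = 16.2879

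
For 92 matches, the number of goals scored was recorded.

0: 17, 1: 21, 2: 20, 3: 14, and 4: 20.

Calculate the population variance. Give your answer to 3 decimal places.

1.989

Values: 0, 1, 2, 3, 4
n = 92, Σfx = 183, mean = 1.9891
Σfx² = 547
Σf(x − x̄)² = Σfx² − (Σfx)²/n = 547 − 183²/92 = 182.9891
Population variance = 182.9891 / 92 = 1.9890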